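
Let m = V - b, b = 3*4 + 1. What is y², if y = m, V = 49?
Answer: 1296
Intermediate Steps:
b = 13 (b = 12 + 1 = 13)
m = 36 (m = 49 - 1*13 = 49 - 13 = 36)
y = 36
y² = 36² = 1296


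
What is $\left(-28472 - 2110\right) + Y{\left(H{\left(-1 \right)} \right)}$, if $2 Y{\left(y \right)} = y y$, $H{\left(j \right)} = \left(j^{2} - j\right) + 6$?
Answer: $-30550$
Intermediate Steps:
$H{\left(j \right)} = 6 + j^{2} - j$
$Y{\left(y \right)} = \frac{y^{2}}{2}$ ($Y{\left(y \right)} = \frac{y y}{2} = \frac{y^{2}}{2}$)
$\left(-28472 - 2110\right) + Y{\left(H{\left(-1 \right)} \right)} = \left(-28472 - 2110\right) + \frac{\left(6 + \left(-1\right)^{2} - -1\right)^{2}}{2} = -30582 + \frac{\left(6 + 1 + 1\right)^{2}}{2} = -30582 + \frac{8^{2}}{2} = -30582 + \frac{1}{2} \cdot 64 = -30582 + 32 = -30550$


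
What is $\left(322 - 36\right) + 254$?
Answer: $540$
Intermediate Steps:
$\left(322 - 36\right) + 254 = 286 + 254 = 540$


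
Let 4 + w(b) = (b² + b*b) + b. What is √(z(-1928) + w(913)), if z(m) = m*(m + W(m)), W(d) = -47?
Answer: √5475847 ≈ 2340.1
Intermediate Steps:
w(b) = -4 + b + 2*b² (w(b) = -4 + ((b² + b*b) + b) = -4 + ((b² + b²) + b) = -4 + (2*b² + b) = -4 + (b + 2*b²) = -4 + b + 2*b²)
z(m) = m*(-47 + m) (z(m) = m*(m - 47) = m*(-47 + m))
√(z(-1928) + w(913)) = √(-1928*(-47 - 1928) + (-4 + 913 + 2*913²)) = √(-1928*(-1975) + (-4 + 913 + 2*833569)) = √(3807800 + (-4 + 913 + 1667138)) = √(3807800 + 1668047) = √5475847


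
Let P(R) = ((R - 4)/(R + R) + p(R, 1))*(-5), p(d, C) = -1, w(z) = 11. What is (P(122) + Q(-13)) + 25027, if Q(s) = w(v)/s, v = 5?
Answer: 39695575/1586 ≈ 25029.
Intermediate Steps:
P(R) = 5 - 5*(-4 + R)/(2*R) (P(R) = ((R - 4)/(R + R) - 1)*(-5) = ((-4 + R)/((2*R)) - 1)*(-5) = ((-4 + R)*(1/(2*R)) - 1)*(-5) = ((-4 + R)/(2*R) - 1)*(-5) = (-1 + (-4 + R)/(2*R))*(-5) = 5 - 5*(-4 + R)/(2*R))
Q(s) = 11/s
(P(122) + Q(-13)) + 25027 = ((5/2 + 10/122) + 11/(-13)) + 25027 = ((5/2 + 10*(1/122)) + 11*(-1/13)) + 25027 = ((5/2 + 5/61) - 11/13) + 25027 = (315/122 - 11/13) + 25027 = 2753/1586 + 25027 = 39695575/1586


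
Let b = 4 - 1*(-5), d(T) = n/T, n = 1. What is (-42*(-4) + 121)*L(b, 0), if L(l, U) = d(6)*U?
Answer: 0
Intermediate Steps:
d(T) = 1/T
b = 9 (b = 4 + 5 = 9)
L(l, U) = U/6
(-42*(-4) + 121)*L(b, 0) = (-42*(-4) + 121)*((⅙)*0) = (168 + 121)*0 = 289*0 = 0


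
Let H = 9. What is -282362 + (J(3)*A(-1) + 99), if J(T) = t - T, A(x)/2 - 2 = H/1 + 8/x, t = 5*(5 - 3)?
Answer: -282221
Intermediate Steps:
t = 10 (t = 5*2 = 10)
A(x) = 22 + 16/x (A(x) = 4 + 2*(9/1 + 8/x) = 4 + 2*(9*1 + 8/x) = 4 + 2*(9 + 8/x) = 4 + (18 + 16/x) = 22 + 16/x)
J(T) = 10 - T
-282362 + (J(3)*A(-1) + 99) = -282362 + ((10 - 1*3)*(22 + 16/(-1)) + 99) = -282362 + ((10 - 3)*(22 + 16*(-1)) + 99) = -282362 + (7*(22 - 16) + 99) = -282362 + (7*6 + 99) = -282362 + (42 + 99) = -282362 + 141 = -282221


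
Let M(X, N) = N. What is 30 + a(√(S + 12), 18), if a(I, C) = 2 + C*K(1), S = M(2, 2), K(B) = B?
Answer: 50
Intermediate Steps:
S = 2
a(I, C) = 2 + C (a(I, C) = 2 + C*1 = 2 + C)
30 + a(√(S + 12), 18) = 30 + (2 + 18) = 30 + 20 = 50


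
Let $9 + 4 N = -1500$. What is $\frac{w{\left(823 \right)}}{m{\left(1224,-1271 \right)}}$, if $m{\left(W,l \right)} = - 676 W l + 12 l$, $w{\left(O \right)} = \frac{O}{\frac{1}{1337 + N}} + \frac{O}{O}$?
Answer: $\frac{25687}{34199696} \approx 0.00075109$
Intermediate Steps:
$N = - \frac{1509}{4}$ ($N = - \frac{9}{4} + \frac{1}{4} \left(-1500\right) = - \frac{9}{4} - 375 = - \frac{1509}{4} \approx -377.25$)
$w{\left(O \right)} = 1 + \frac{3839 O}{4}$ ($w{\left(O \right)} = \frac{O}{\frac{1}{1337 - \frac{1509}{4}}} + \frac{O}{O} = \frac{O}{\frac{1}{\frac{3839}{4}}} + 1 = \frac{O}{\frac{4}{3839}} + 1 = O \frac{3839}{4} + 1 = \frac{3839 O}{4} + 1 = 1 + \frac{3839 O}{4}$)
$m{\left(W,l \right)} = 12 l - 676 W l$ ($m{\left(W,l \right)} = - 676 W l + 12 l = 12 l - 676 W l$)
$\frac{w{\left(823 \right)}}{m{\left(1224,-1271 \right)}} = \frac{1 + \frac{3839}{4} \cdot 823}{4 \left(-1271\right) \left(3 - 206856\right)} = \frac{1 + \frac{3159497}{4}}{4 \left(-1271\right) \left(3 - 206856\right)} = \frac{3159501}{4 \cdot 4 \left(-1271\right) \left(-206853\right)} = \frac{3159501}{4 \cdot 1051640652} = \frac{3159501}{4} \cdot \frac{1}{1051640652} = \frac{25687}{34199696}$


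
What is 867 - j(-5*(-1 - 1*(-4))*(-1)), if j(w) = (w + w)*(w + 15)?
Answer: -33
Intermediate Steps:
j(w) = 2*w*(15 + w) (j(w) = (2*w)*(15 + w) = 2*w*(15 + w))
867 - j(-5*(-1 - 1*(-4))*(-1)) = 867 - 2*-5*(-1 - 1*(-4))*(-1)*(15 - 5*(-1 - 1*(-4))*(-1)) = 867 - 2*-5*(-1 + 4)*(-1)*(15 - 5*(-1 + 4)*(-1)) = 867 - 2*-5*3*(-1)*(15 - 5*3*(-1)) = 867 - 2*(-15*(-1))*(15 - 15*(-1)) = 867 - 2*15*(15 + 15) = 867 - 2*15*30 = 867 - 1*900 = 867 - 900 = -33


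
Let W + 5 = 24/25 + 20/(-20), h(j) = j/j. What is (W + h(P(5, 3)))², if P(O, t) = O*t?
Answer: 10201/625 ≈ 16.322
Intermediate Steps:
h(j) = 1
W = -126/25 (W = -5 + (24/25 + 20/(-20)) = -5 + (24*(1/25) + 20*(-1/20)) = -5 + (24/25 - 1) = -5 - 1/25 = -126/25 ≈ -5.0400)
(W + h(P(5, 3)))² = (-126/25 + 1)² = (-101/25)² = 10201/625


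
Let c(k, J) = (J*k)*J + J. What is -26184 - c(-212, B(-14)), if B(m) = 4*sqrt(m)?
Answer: -73672 - 4*I*sqrt(14) ≈ -73672.0 - 14.967*I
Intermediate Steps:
c(k, J) = J + k*J**2 (c(k, J) = k*J**2 + J = J + k*J**2)
-26184 - c(-212, B(-14)) = -26184 - 4*sqrt(-14)*(1 + (4*sqrt(-14))*(-212)) = -26184 - 4*(I*sqrt(14))*(1 + (4*(I*sqrt(14)))*(-212)) = -26184 - 4*I*sqrt(14)*(1 + (4*I*sqrt(14))*(-212)) = -26184 - 4*I*sqrt(14)*(1 - 848*I*sqrt(14))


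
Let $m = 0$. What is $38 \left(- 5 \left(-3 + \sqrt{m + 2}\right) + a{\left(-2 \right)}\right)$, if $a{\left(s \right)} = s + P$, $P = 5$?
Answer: $684 - 190 \sqrt{2} \approx 415.3$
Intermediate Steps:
$a{\left(s \right)} = 5 + s$ ($a{\left(s \right)} = s + 5 = 5 + s$)
$38 \left(- 5 \left(-3 + \sqrt{m + 2}\right) + a{\left(-2 \right)}\right) = 38 \left(- 5 \left(-3 + \sqrt{0 + 2}\right) + \left(5 - 2\right)\right) = 38 \left(- 5 \left(-3 + \sqrt{2}\right) + 3\right) = 38 \left(\left(15 - 5 \sqrt{2}\right) + 3\right) = 38 \left(18 - 5 \sqrt{2}\right) = 684 - 190 \sqrt{2}$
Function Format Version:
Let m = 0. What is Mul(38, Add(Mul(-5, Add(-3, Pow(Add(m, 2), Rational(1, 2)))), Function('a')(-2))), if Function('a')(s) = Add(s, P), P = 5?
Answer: Add(684, Mul(-190, Pow(2, Rational(1, 2)))) ≈ 415.30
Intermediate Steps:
Function('a')(s) = Add(5, s) (Function('a')(s) = Add(s, 5) = Add(5, s))
Mul(38, Add(Mul(-5, Add(-3, Pow(Add(m, 2), Rational(1, 2)))), Function('a')(-2))) = Mul(38, Add(Mul(-5, Add(-3, Pow(Add(0, 2), Rational(1, 2)))), Add(5, -2))) = Mul(38, Add(Mul(-5, Add(-3, Pow(2, Rational(1, 2)))), 3)) = Mul(38, Add(Add(15, Mul(-5, Pow(2, Rational(1, 2)))), 3)) = Mul(38, Add(18, Mul(-5, Pow(2, Rational(1, 2))))) = Add(684, Mul(-190, Pow(2, Rational(1, 2))))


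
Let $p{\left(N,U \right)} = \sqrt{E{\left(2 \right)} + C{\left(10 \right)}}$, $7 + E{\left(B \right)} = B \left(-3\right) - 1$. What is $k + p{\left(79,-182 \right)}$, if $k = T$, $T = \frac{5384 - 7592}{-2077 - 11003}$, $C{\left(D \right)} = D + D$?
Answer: $\frac{92}{545} + \sqrt{6} \approx 2.6183$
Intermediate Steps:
$E{\left(B \right)} = -8 - 3 B$ ($E{\left(B \right)} = -7 + \left(B \left(-3\right) - 1\right) = -7 - \left(1 + 3 B\right) = -8 - 3 B$)
$C{\left(D \right)} = 2 D$
$T = \frac{92}{545}$ ($T = - \frac{2208}{-13080} = \left(-2208\right) \left(- \frac{1}{13080}\right) = \frac{92}{545} \approx 0.16881$)
$p{\left(N,U \right)} = \sqrt{6}$ ($p{\left(N,U \right)} = \sqrt{\left(-8 - 6\right) + 2 \cdot 10} = \sqrt{\left(-8 - 6\right) + 20} = \sqrt{-14 + 20} = \sqrt{6}$)
$k = \frac{92}{545} \approx 0.16881$
$k + p{\left(79,-182 \right)} = \frac{92}{545} + \sqrt{6}$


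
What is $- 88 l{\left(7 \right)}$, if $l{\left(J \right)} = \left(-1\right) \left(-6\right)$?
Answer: $-528$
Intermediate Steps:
$l{\left(J \right)} = 6$
$- 88 l{\left(7 \right)} = \left(-88\right) 6 = -528$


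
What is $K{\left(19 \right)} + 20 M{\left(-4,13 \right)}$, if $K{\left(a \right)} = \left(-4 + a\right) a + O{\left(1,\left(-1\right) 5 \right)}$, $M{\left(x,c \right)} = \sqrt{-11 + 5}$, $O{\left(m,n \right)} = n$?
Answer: $280 + 20 i \sqrt{6} \approx 280.0 + 48.99 i$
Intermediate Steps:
$M{\left(x,c \right)} = i \sqrt{6}$ ($M{\left(x,c \right)} = \sqrt{-6} = i \sqrt{6}$)
$K{\left(a \right)} = -5 + a \left(-4 + a\right)$ ($K{\left(a \right)} = \left(-4 + a\right) a - 5 = a \left(-4 + a\right) - 5 = -5 + a \left(-4 + a\right)$)
$K{\left(19 \right)} + 20 M{\left(-4,13 \right)} = \left(-5 + 19^{2} - 76\right) + 20 i \sqrt{6} = \left(-5 + 361 - 76\right) + 20 i \sqrt{6} = 280 + 20 i \sqrt{6}$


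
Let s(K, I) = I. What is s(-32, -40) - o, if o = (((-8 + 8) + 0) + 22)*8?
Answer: -216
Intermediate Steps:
o = 176 (o = ((0 + 0) + 22)*8 = (0 + 22)*8 = 22*8 = 176)
s(-32, -40) - o = -40 - 1*176 = -40 - 176 = -216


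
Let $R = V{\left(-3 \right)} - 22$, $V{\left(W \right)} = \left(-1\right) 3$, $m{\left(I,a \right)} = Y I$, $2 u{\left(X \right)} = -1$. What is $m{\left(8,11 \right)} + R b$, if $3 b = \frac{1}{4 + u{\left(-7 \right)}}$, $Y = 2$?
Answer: $\frac{286}{21} \approx 13.619$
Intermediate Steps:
$u{\left(X \right)} = - \frac{1}{2}$ ($u{\left(X \right)} = \frac{1}{2} \left(-1\right) = - \frac{1}{2}$)
$m{\left(I,a \right)} = 2 I$
$b = \frac{2}{21}$ ($b = \frac{1}{3 \left(4 - \frac{1}{2}\right)} = \frac{1}{3 \cdot \frac{7}{2}} = \frac{1}{3} \cdot \frac{2}{7} = \frac{2}{21} \approx 0.095238$)
$V{\left(W \right)} = -3$
$R = -25$ ($R = -3 - 22 = -25$)
$m{\left(8,11 \right)} + R b = 2 \cdot 8 - \frac{50}{21} = 16 - \frac{50}{21} = \frac{286}{21}$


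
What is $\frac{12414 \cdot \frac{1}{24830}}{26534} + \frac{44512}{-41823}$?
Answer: $- \frac{14662866084959}{13777316349030} \approx -1.0643$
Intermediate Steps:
$\frac{12414 \cdot \frac{1}{24830}}{26534} + \frac{44512}{-41823} = 12414 \cdot \frac{1}{24830} \cdot \frac{1}{26534} + 44512 \left(- \frac{1}{41823}\right) = \frac{6207}{12415} \cdot \frac{1}{26534} - \frac{44512}{41823} = \frac{6207}{329419610} - \frac{44512}{41823} = - \frac{14662866084959}{13777316349030}$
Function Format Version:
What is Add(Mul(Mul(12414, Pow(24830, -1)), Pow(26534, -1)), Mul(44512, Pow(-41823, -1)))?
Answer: Rational(-14662866084959, 13777316349030) ≈ -1.0643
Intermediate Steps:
Add(Mul(Mul(12414, Pow(24830, -1)), Pow(26534, -1)), Mul(44512, Pow(-41823, -1))) = Add(Mul(Mul(12414, Rational(1, 24830)), Rational(1, 26534)), Mul(44512, Rational(-1, 41823))) = Add(Mul(Rational(6207, 12415), Rational(1, 26534)), Rational(-44512, 41823)) = Add(Rational(6207, 329419610), Rational(-44512, 41823)) = Rational(-14662866084959, 13777316349030)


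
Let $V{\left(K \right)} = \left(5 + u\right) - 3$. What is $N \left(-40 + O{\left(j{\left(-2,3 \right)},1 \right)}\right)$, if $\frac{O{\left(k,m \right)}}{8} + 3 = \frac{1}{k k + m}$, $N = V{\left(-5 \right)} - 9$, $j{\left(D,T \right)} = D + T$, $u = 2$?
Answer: $300$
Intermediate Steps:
$V{\left(K \right)} = 4$ ($V{\left(K \right)} = \left(5 + 2\right) - 3 = 7 - 3 = 4$)
$N = -5$ ($N = 4 - 9 = -5$)
$O{\left(k,m \right)} = -24 + \frac{8}{m + k^{2}}$ ($O{\left(k,m \right)} = -24 + \frac{8}{k k + m} = -24 + \frac{8}{k^{2} + m} = -24 + \frac{8}{m + k^{2}}$)
$N \left(-40 + O{\left(j{\left(-2,3 \right)},1 \right)}\right) = - 5 \left(-40 + \frac{8 \left(1 - 3 - 3 \left(-2 + 3\right)^{2}\right)}{1 + \left(-2 + 3\right)^{2}}\right) = - 5 \left(-40 + \frac{8 \left(1 - 3 - 3 \cdot 1^{2}\right)}{1 + 1^{2}}\right) = - 5 \left(-40 + \frac{8 \left(1 - 3 - 3\right)}{1 + 1}\right) = - 5 \left(-40 + \frac{8 \left(1 - 3 - 3\right)}{2}\right) = - 5 \left(-40 + 8 \cdot \frac{1}{2} \left(-5\right)\right) = - 5 \left(-40 - 20\right) = \left(-5\right) \left(-60\right) = 300$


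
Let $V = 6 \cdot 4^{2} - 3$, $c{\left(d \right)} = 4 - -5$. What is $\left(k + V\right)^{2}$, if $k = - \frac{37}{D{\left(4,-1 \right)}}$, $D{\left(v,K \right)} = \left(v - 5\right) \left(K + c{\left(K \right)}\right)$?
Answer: $\frac{609961}{64} \approx 9530.6$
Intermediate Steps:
$c{\left(d \right)} = 9$ ($c{\left(d \right)} = 4 + 5 = 9$)
$D{\left(v,K \right)} = \left(-5 + v\right) \left(9 + K\right)$ ($D{\left(v,K \right)} = \left(v - 5\right) \left(K + 9\right) = \left(-5 + v\right) \left(9 + K\right)$)
$V = 93$ ($V = 6 \cdot 16 - 3 = 96 - 3 = 93$)
$k = \frac{37}{8}$ ($k = - \frac{37}{-45 - -5 + 9 \cdot 4 - 4} = - \frac{37}{-45 + 5 + 36 - 4} = - \frac{37}{-8} = \left(-37\right) \left(- \frac{1}{8}\right) = \frac{37}{8} \approx 4.625$)
$\left(k + V\right)^{2} = \left(\frac{37}{8} + 93\right)^{2} = \left(\frac{781}{8}\right)^{2} = \frac{609961}{64}$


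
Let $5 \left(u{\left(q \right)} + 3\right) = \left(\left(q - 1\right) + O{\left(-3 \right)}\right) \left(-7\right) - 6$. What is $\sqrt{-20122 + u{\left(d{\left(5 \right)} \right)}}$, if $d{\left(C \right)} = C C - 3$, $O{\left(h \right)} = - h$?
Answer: $\frac{i \sqrt{503995}}{5} \approx 141.99 i$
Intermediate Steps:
$d{\left(C \right)} = -3 + C^{2}$ ($d{\left(C \right)} = C^{2} - 3 = -3 + C^{2}$)
$u{\left(q \right)} = -7 - \frac{7 q}{5}$ ($u{\left(q \right)} = -3 + \frac{\left(\left(q - 1\right) - -3\right) \left(-7\right) - 6}{5} = -3 + \frac{\left(\left(-1 + q\right) + 3\right) \left(-7\right) - 6}{5} = -3 + \frac{\left(2 + q\right) \left(-7\right) - 6}{5} = -3 + \frac{\left(-14 - 7 q\right) - 6}{5} = -3 + \frac{-20 - 7 q}{5} = -3 - \left(4 + \frac{7 q}{5}\right) = -7 - \frac{7 q}{5}$)
$\sqrt{-20122 + u{\left(d{\left(5 \right)} \right)}} = \sqrt{-20122 - \left(7 + \frac{7 \left(-3 + 5^{2}\right)}{5}\right)} = \sqrt{-20122 - \left(7 + \frac{7 \left(-3 + 25\right)}{5}\right)} = \sqrt{-20122 - \frac{189}{5}} = \sqrt{- \frac{100799}{5}} = \frac{i \sqrt{503995}}{5}$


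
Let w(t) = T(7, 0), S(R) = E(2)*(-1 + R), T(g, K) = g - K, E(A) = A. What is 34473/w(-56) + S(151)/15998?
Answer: 275750577/55993 ≈ 4924.7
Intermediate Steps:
S(R) = -2 + 2*R (S(R) = 2*(-1 + R) = -2 + 2*R)
w(t) = 7 (w(t) = 7 - 1*0 = 7 + 0 = 7)
34473/w(-56) + S(151)/15998 = 34473/7 + (-2 + 2*151)/15998 = 34473*(⅐) + (-2 + 302)*(1/15998) = 34473/7 + 300*(1/15998) = 34473/7 + 150/7999 = 275750577/55993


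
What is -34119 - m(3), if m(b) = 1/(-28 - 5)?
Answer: -1125926/33 ≈ -34119.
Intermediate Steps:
m(b) = -1/33 (m(b) = 1/(-33) = -1/33)
-34119 - m(3) = -34119 - 1*(-1/33) = -34119 + 1/33 = -1125926/33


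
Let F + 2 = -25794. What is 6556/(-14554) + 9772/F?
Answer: -38917533/46929373 ≈ -0.82928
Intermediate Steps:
F = -25796 (F = -2 - 25794 = -25796)
6556/(-14554) + 9772/F = 6556/(-14554) + 9772/(-25796) = 6556*(-1/14554) + 9772*(-1/25796) = -3278/7277 - 2443/6449 = -38917533/46929373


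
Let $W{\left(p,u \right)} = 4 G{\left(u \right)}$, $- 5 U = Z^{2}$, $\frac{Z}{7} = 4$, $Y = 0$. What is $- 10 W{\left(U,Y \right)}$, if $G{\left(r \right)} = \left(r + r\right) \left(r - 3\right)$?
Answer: $0$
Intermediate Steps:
$G{\left(r \right)} = 2 r \left(-3 + r\right)$
$Z = 28$ ($Z = 7 \cdot 4 = 28$)
$U = - \frac{784}{5}$ ($U = - \frac{28^{2}}{5} = \left(- \frac{1}{5}\right) 784 = - \frac{784}{5} \approx -156.8$)
$W{\left(p,u \right)} = 8 u \left(-3 + u\right)$ ($W{\left(p,u \right)} = 4 \cdot 2 u \left(-3 + u\right) = 8 u \left(-3 + u\right)$)
$- 10 W{\left(U,Y \right)} = - 10 \cdot 8 \cdot 0 \left(-3 + 0\right) = - 10 \cdot 8 \cdot 0 \left(-3\right) = \left(-10\right) 0 = 0$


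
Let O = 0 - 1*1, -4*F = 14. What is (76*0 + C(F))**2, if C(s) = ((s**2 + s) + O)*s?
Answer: 47089/64 ≈ 735.77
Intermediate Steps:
F = -7/2 (F = -1/4*14 = -7/2 ≈ -3.5000)
O = -1 (O = 0 - 1 = -1)
C(s) = s*(-1 + s + s**2) (C(s) = ((s**2 + s) - 1)*s = ((s + s**2) - 1)*s = (-1 + s + s**2)*s = s*(-1 + s + s**2))
(76*0 + C(F))**2 = (76*0 - 7*(-1 - 7/2 + (-7/2)**2)/2)**2 = (0 - 7*(-1 - 7/2 + 49/4)/2)**2 = (0 - 7/2*31/4)**2 = (0 - 217/8)**2 = (-217/8)**2 = 47089/64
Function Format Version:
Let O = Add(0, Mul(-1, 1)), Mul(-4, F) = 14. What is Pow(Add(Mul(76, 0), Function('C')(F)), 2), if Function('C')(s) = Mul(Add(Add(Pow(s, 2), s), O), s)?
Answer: Rational(47089, 64) ≈ 735.77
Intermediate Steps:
F = Rational(-7, 2) (F = Mul(Rational(-1, 4), 14) = Rational(-7, 2) ≈ -3.5000)
O = -1 (O = Add(0, -1) = -1)
Function('C')(s) = Mul(s, Add(-1, s, Pow(s, 2))) (Function('C')(s) = Mul(Add(Add(Pow(s, 2), s), -1), s) = Mul(Add(Add(s, Pow(s, 2)), -1), s) = Mul(Add(-1, s, Pow(s, 2)), s) = Mul(s, Add(-1, s, Pow(s, 2))))
Pow(Add(Mul(76, 0), Function('C')(F)), 2) = Pow(Add(Mul(76, 0), Mul(Rational(-7, 2), Add(-1, Rational(-7, 2), Pow(Rational(-7, 2), 2)))), 2) = Pow(Add(0, Mul(Rational(-7, 2), Add(-1, Rational(-7, 2), Rational(49, 4)))), 2) = Pow(Add(0, Mul(Rational(-7, 2), Rational(31, 4))), 2) = Pow(Add(0, Rational(-217, 8)), 2) = Pow(Rational(-217, 8), 2) = Rational(47089, 64)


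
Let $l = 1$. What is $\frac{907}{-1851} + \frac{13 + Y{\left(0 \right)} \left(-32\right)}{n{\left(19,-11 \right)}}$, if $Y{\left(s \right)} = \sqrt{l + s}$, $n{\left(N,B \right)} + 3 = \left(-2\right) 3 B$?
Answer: $- \frac{30770}{38871} \approx -0.79159$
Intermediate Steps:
$n{\left(N,B \right)} = -3 - 6 B$ ($n{\left(N,B \right)} = -3 + \left(-2\right) 3 B = -3 - 6 B$)
$Y{\left(s \right)} = \sqrt{1 + s}$
$\frac{907}{-1851} + \frac{13 + Y{\left(0 \right)} \left(-32\right)}{n{\left(19,-11 \right)}} = \frac{907}{-1851} + \frac{13 + \sqrt{1 + 0} \left(-32\right)}{-3 - -66} = 907 \left(- \frac{1}{1851}\right) + \frac{13 + \sqrt{1} \left(-32\right)}{-3 + 66} = - \frac{907}{1851} + \frac{13 + 1 \left(-32\right)}{63} = - \frac{907}{1851} + \left(13 - 32\right) \frac{1}{63} = - \frac{907}{1851} - \frac{19}{63} = - \frac{30770}{38871}$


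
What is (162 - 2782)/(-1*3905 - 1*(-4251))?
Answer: -1310/173 ≈ -7.5723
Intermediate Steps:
(162 - 2782)/(-1*3905 - 1*(-4251)) = -2620/(-3905 + 4251) = -2620/346 = -2620*1/346 = -1310/173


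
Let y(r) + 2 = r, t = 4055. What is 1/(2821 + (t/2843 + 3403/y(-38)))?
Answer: 113720/311291591 ≈ 0.00036532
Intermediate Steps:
y(r) = -2 + r
1/(2821 + (t/2843 + 3403/y(-38))) = 1/(2821 + (4055/2843 + 3403/(-2 - 38))) = 1/(2821 + (4055*(1/2843) + 3403/(-40))) = 1/(2821 + (4055/2843 + 3403*(-1/40))) = 1/(2821 + (4055/2843 - 3403/40)) = 1/(2821 - 9512529/113720) = 1/(311291591/113720) = 113720/311291591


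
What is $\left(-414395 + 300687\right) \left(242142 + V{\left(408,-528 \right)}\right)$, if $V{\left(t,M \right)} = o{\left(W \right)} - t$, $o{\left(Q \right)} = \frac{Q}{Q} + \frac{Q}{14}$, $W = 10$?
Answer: $-27487284600$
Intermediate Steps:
$o{\left(Q \right)} = 1 + \frac{Q}{14}$ ($o{\left(Q \right)} = 1 + Q \frac{1}{14} = 1 + \frac{Q}{14}$)
$V{\left(t,M \right)} = \frac{12}{7} - t$ ($V{\left(t,M \right)} = \left(1 + \frac{1}{14} \cdot 10\right) - t = \left(1 + \frac{5}{7}\right) - t = \frac{12}{7} - t$)
$\left(-414395 + 300687\right) \left(242142 + V{\left(408,-528 \right)}\right) = \left(-414395 + 300687\right) \left(242142 + \left(\frac{12}{7} - 408\right)\right) = - 113708 \left(242142 + \left(\frac{12}{7} - 408\right)\right) = - 113708 \left(242142 - \frac{2844}{7}\right) = \left(-113708\right) \frac{1692150}{7} = -27487284600$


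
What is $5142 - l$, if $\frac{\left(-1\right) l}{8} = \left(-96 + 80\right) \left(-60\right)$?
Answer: $12822$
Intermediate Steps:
$l = -7680$ ($l = - 8 \left(-96 + 80\right) \left(-60\right) = - 8 \left(\left(-16\right) \left(-60\right)\right) = \left(-8\right) 960 = -7680$)
$5142 - l = 5142 - -7680 = 5142 + 7680 = 12822$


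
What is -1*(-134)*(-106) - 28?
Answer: -14232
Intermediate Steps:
-1*(-134)*(-106) - 28 = 134*(-106) - 28 = -14204 - 28 = -14232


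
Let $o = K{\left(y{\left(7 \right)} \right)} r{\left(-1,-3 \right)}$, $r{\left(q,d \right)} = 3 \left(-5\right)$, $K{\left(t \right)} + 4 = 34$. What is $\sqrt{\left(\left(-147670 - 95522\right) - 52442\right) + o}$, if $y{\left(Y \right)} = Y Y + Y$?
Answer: $2 i \sqrt{74021} \approx 544.14 i$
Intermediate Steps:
$y{\left(Y \right)} = Y + Y^{2}$ ($y{\left(Y \right)} = Y^{2} + Y = Y + Y^{2}$)
$K{\left(t \right)} = 30$ ($K{\left(t \right)} = -4 + 34 = 30$)
$r{\left(q,d \right)} = -15$
$o = -450$ ($o = 30 \left(-15\right) = -450$)
$\sqrt{\left(\left(-147670 - 95522\right) - 52442\right) + o} = \sqrt{\left(\left(-147670 - 95522\right) - 52442\right) - 450} = \sqrt{\left(-243192 - 52442\right) - 450} = \sqrt{-295634 - 450} = \sqrt{-296084} = 2 i \sqrt{74021}$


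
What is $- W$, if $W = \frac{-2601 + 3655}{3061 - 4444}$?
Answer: $\frac{1054}{1383} \approx 0.76211$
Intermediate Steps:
$W = - \frac{1054}{1383}$ ($W = \frac{1054}{-1383} = 1054 \left(- \frac{1}{1383}\right) = - \frac{1054}{1383} \approx -0.76211$)
$- W = \left(-1\right) \left(- \frac{1054}{1383}\right) = \frac{1054}{1383}$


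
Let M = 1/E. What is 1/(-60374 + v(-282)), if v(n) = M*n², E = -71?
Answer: -71/4366078 ≈ -1.6262e-5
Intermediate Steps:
M = -1/71 (M = 1/(-71) = -1/71 ≈ -0.014085)
v(n) = -n²/71
1/(-60374 + v(-282)) = 1/(-60374 - 1/71*(-282)²) = 1/(-60374 - 1/71*79524) = 1/(-60374 - 79524/71) = 1/(-4366078/71) = -71/4366078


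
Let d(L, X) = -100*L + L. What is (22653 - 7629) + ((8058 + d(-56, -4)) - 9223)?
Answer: 19403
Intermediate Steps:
d(L, X) = -99*L
(22653 - 7629) + ((8058 + d(-56, -4)) - 9223) = (22653 - 7629) + ((8058 - 99*(-56)) - 9223) = 15024 + ((8058 + 5544) - 9223) = 15024 + (13602 - 9223) = 15024 + 4379 = 19403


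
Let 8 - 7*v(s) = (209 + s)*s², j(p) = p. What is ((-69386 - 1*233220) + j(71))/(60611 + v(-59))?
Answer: 423549/19573 ≈ 21.639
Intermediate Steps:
v(s) = 8/7 - s²*(209 + s)/7 (v(s) = 8/7 - (209 + s)*s²/7 = 8/7 - s²*(209 + s)/7)
((-69386 - 1*233220) + j(71))/(60611 + v(-59)) = ((-69386 - 1*233220) + 71)/(60611 + (8/7 - 209/7*(-59)² - ⅐*(-59)³)) = ((-69386 - 233220) + 71)/(60611 + (8/7 - 209/7*3481 - ⅐*(-205379))) = (-302606 + 71)/(60611 + (8/7 - 727529/7 + 205379/7)) = -302535/(60611 - 522142/7) = -302535/(-97865/7) = -302535*(-7/97865) = 423549/19573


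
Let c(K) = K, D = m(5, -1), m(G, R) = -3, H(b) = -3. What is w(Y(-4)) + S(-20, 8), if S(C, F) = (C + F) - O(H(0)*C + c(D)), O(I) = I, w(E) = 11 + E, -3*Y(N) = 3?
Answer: -59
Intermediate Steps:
Y(N) = -1 (Y(N) = -1/3*3 = -1)
D = -3
S(C, F) = 3 + F + 4*C (S(C, F) = (C + F) - (-3*C - 3) = (C + F) - (-3 - 3*C) = (C + F) + (3 + 3*C) = 3 + F + 4*C)
w(Y(-4)) + S(-20, 8) = (11 - 1) + (3 + 8 + 4*(-20)) = 10 + (3 + 8 - 80) = 10 - 69 = -59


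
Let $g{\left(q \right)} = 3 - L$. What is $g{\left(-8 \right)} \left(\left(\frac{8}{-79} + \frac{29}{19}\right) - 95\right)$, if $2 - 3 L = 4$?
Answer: $- \frac{1545016}{4503} \approx -343.11$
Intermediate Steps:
$L = - \frac{2}{3}$ ($L = \frac{2}{3} - \frac{4}{3} = - \frac{2}{3} \approx -0.66667$)
$g{\left(q \right)} = \frac{11}{3}$ ($g{\left(q \right)} = 3 - - \frac{2}{3} = 3 + \frac{2}{3} = \frac{11}{3}$)
$g{\left(-8 \right)} \left(\left(\frac{8}{-79} + \frac{29}{19}\right) - 95\right) = \frac{11 \left(\left(\frac{8}{-79} + \frac{29}{19}\right) - 95\right)}{3} = \frac{11 \left(\left(8 \left(- \frac{1}{79}\right) + 29 \cdot \frac{1}{19}\right) - 95\right)}{3} = \frac{11 \left(\left(- \frac{8}{79} + \frac{29}{19}\right) - 95\right)}{3} = \frac{11 \left(\frac{2139}{1501} - 95\right)}{3} = \frac{11}{3} \left(- \frac{140456}{1501}\right) = - \frac{1545016}{4503}$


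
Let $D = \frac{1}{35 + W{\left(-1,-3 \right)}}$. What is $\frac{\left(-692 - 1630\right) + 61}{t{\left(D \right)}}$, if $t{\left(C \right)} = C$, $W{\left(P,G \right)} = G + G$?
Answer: $-65569$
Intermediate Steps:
$W{\left(P,G \right)} = 2 G$
$D = \frac{1}{29}$ ($D = \frac{1}{35 + 2 \left(-3\right)} = \frac{1}{35 - 6} = \frac{1}{29} \approx 0.034483$)
$\frac{\left(-692 - 1630\right) + 61}{t{\left(D \right)}} = \left(\left(-692 - 1630\right) + 61\right) \frac{1}{\frac{1}{29}} = \left(-2322 + 61\right) 29 = \left(-2261\right) 29 = -65569$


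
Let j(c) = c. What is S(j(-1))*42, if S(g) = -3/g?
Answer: 126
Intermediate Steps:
S(j(-1))*42 = -3/(-1)*42 = -3*(-1)*42 = 3*42 = 126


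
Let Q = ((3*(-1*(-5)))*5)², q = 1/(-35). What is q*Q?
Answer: -1125/7 ≈ -160.71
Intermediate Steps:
q = -1/35 ≈ -0.028571
Q = 5625 (Q = ((3*5)*5)² = (15*5)² = 75² = 5625)
q*Q = -1/35*5625 = -1125/7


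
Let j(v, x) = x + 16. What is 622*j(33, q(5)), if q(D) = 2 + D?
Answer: 14306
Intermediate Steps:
j(v, x) = 16 + x
622*j(33, q(5)) = 622*(16 + (2 + 5)) = 622*(16 + 7) = 622*23 = 14306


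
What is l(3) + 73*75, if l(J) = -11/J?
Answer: 16414/3 ≈ 5471.3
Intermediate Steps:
l(3) + 73*75 = -11/3 + 73*75 = -11*1/3 + 5475 = -11/3 + 5475 = 16414/3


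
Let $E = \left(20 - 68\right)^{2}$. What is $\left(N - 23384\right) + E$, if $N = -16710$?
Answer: $-37790$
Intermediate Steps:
$E = 2304$ ($E = \left(-48\right)^{2} = 2304$)
$\left(N - 23384\right) + E = \left(-16710 - 23384\right) + 2304 = -40094 + 2304 = -37790$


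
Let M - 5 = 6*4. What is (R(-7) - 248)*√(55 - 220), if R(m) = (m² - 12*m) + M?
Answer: -86*I*√165 ≈ -1104.7*I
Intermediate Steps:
M = 29 (M = 5 + 6*4 = 5 + 24 = 29)
R(m) = 29 + m² - 12*m (R(m) = (m² - 12*m) + 29 = 29 + m² - 12*m)
(R(-7) - 248)*√(55 - 220) = ((29 + (-7)² - 12*(-7)) - 248)*√(55 - 220) = ((29 + 49 + 84) - 248)*√(-165) = (162 - 248)*(I*√165) = -86*I*√165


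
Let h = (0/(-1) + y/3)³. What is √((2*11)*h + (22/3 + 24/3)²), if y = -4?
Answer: 2*√3705/9 ≈ 13.526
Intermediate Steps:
h = -64/27 (h = (0/(-1) - 4/3)³ = (0*(-1) - 4*⅓)³ = (0 - 4/3)³ = (-4/3)³ = -64/27 ≈ -2.3704)
√((2*11)*h + (22/3 + 24/3)²) = √((2*11)*(-64/27) + (22/3 + 24/3)²) = √(22*(-64/27) + (22*(⅓) + 24*(⅓))²) = √(-1408/27 + (22/3 + 8)²) = √(-1408/27 + (46/3)²) = √(-1408/27 + 2116/9) = √(4940/27) = 2*√3705/9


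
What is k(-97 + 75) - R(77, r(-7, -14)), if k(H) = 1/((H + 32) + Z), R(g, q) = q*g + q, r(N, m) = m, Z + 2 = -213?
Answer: 223859/205 ≈ 1092.0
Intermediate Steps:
Z = -215 (Z = -2 - 213 = -215)
R(g, q) = q + g*q (R(g, q) = g*q + q = q + g*q)
k(H) = 1/(-183 + H) (k(H) = 1/((H + 32) - 215) = 1/((32 + H) - 215) = 1/(-183 + H))
k(-97 + 75) - R(77, r(-7, -14)) = 1/(-183 + (-97 + 75)) - (-14)*(1 + 77) = 1/(-183 - 22) - (-14)*78 = 1/(-205) - 1*(-1092) = -1/205 + 1092 = 223859/205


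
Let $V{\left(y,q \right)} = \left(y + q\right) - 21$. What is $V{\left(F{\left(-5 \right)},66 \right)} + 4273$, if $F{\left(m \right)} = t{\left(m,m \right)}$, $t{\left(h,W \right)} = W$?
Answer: $4313$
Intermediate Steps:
$F{\left(m \right)} = m$
$V{\left(y,q \right)} = -21 + q + y$ ($V{\left(y,q \right)} = \left(q + y\right) - 21 = -21 + q + y$)
$V{\left(F{\left(-5 \right)},66 \right)} + 4273 = \left(-21 + 66 - 5\right) + 4273 = 40 + 4273 = 4313$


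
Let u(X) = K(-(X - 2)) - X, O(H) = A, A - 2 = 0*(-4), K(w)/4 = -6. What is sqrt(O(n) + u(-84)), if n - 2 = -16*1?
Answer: sqrt(62) ≈ 7.8740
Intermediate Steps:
K(w) = -24 (K(w) = 4*(-6) = -24)
A = 2 (A = 2 + 0*(-4) = 2 + 0 = 2)
n = -14 (n = 2 - 16*1 = 2 - 16 = -14)
O(H) = 2
u(X) = -24 - X
sqrt(O(n) + u(-84)) = sqrt(2 + (-24 - 1*(-84))) = sqrt(2 + (-24 + 84)) = sqrt(2 + 60) = sqrt(62)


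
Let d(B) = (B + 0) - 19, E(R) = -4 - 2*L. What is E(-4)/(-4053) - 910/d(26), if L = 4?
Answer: -175626/1351 ≈ -130.00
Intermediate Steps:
E(R) = -12 (E(R) = -4 - 2*4 = -4 - 8 = -12)
d(B) = -19 + B (d(B) = B - 19 = -19 + B)
E(-4)/(-4053) - 910/d(26) = -12/(-4053) - 910/(-19 + 26) = -12*(-1/4053) - 910/7 = 4/1351 - 910*⅐ = 4/1351 - 130 = -175626/1351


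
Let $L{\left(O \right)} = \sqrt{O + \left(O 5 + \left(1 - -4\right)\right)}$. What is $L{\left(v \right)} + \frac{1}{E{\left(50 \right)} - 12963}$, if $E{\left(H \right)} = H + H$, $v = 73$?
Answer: $- \frac{1}{12863} + \sqrt{443} \approx 21.047$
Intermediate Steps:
$E{\left(H \right)} = 2 H$
$L{\left(O \right)} = \sqrt{5 + 6 O}$ ($L{\left(O \right)} = \sqrt{O + \left(5 O + \left(1 + 4\right)\right)} = \sqrt{O + \left(5 O + 5\right)} = \sqrt{O + \left(5 + 5 O\right)} = \sqrt{5 + 6 O}$)
$L{\left(v \right)} + \frac{1}{E{\left(50 \right)} - 12963} = \sqrt{5 + 6 \cdot 73} + \frac{1}{2 \cdot 50 - 12963} = \sqrt{5 + 438} + \frac{1}{100 - 12963} = \sqrt{443} + \frac{1}{-12863} = \sqrt{443} - \frac{1}{12863} = - \frac{1}{12863} + \sqrt{443}$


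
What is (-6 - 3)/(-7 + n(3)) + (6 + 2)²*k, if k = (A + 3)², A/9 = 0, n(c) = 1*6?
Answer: 585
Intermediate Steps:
n(c) = 6
A = 0 (A = 9*0 = 0)
k = 9 (k = (0 + 3)² = 3² = 9)
(-6 - 3)/(-7 + n(3)) + (6 + 2)²*k = (-6 - 3)/(-7 + 6) + (6 + 2)²*9 = -9/(-1) + 8²*9 = -9*(-1) + 64*9 = 9 + 576 = 585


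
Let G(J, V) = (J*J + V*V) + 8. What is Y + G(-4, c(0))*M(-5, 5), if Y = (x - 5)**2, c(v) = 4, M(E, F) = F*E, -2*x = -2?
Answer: -984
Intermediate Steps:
x = 1 (x = -1/2*(-2) = 1)
M(E, F) = E*F
Y = 16 (Y = (1 - 5)**2 = (-4)**2 = 16)
G(J, V) = 8 + J**2 + V**2 (G(J, V) = (J**2 + V**2) + 8 = 8 + J**2 + V**2)
Y + G(-4, c(0))*M(-5, 5) = 16 + (8 + (-4)**2 + 4**2)*(-5*5) = 16 + (8 + 16 + 16)*(-25) = 16 + 40*(-25) = 16 - 1000 = -984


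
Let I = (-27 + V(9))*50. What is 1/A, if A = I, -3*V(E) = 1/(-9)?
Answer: -27/36400 ≈ -0.00074176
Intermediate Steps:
V(E) = 1/27 (V(E) = -1/3/(-9) = -1/3*(-1/9) = 1/27)
I = -36400/27 (I = (-27 + 1/27)*50 = -728/27*50 = -36400/27 ≈ -1348.1)
A = -36400/27 ≈ -1348.1
1/A = 1/(-36400/27) = -27/36400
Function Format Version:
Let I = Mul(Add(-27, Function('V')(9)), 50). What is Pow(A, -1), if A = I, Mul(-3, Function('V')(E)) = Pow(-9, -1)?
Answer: Rational(-27, 36400) ≈ -0.00074176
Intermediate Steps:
Function('V')(E) = Rational(1, 27) (Function('V')(E) = Mul(Rational(-1, 3), Pow(-9, -1)) = Mul(Rational(-1, 3), Rational(-1, 9)) = Rational(1, 27))
I = Rational(-36400, 27) (I = Mul(Add(-27, Rational(1, 27)), 50) = Mul(Rational(-728, 27), 50) = Rational(-36400, 27) ≈ -1348.1)
A = Rational(-36400, 27) ≈ -1348.1
Pow(A, -1) = Pow(Rational(-36400, 27), -1) = Rational(-27, 36400)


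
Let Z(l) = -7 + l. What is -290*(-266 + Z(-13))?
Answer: 82940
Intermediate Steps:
-290*(-266 + Z(-13)) = -290*(-266 + (-7 - 13)) = -290*(-266 - 20) = -290*(-286) = 82940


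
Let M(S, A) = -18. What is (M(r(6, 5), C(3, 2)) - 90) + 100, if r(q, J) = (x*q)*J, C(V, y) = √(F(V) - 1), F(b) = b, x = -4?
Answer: -8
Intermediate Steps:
C(V, y) = √(-1 + V) (C(V, y) = √(V - 1) = √(-1 + V))
r(q, J) = -4*J*q (r(q, J) = (-4*q)*J = -4*J*q)
(M(r(6, 5), C(3, 2)) - 90) + 100 = (-18 - 90) + 100 = -108 + 100 = -8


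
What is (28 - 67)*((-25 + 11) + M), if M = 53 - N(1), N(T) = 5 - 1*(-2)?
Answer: -1248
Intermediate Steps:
N(T) = 7 (N(T) = 5 + 2 = 7)
M = 46 (M = 53 - 1*7 = 53 - 7 = 46)
(28 - 67)*((-25 + 11) + M) = (28 - 67)*((-25 + 11) + 46) = -39*(-14 + 46) = -39*32 = -1248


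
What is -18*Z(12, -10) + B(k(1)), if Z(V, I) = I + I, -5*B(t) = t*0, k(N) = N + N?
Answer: 360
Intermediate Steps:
k(N) = 2*N
B(t) = 0 (B(t) = -t*0/5 = -⅕*0 = 0)
Z(V, I) = 2*I
-18*Z(12, -10) + B(k(1)) = -36*(-10) + 0 = -18*(-20) + 0 = 360 + 0 = 360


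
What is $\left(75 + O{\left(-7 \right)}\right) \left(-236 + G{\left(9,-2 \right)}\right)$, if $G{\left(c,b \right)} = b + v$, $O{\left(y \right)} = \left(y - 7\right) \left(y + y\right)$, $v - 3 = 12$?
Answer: $-60433$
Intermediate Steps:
$v = 15$ ($v = 3 + 12 = 15$)
$O{\left(y \right)} = 2 y \left(-7 + y\right)$ ($O{\left(y \right)} = \left(-7 + y\right) 2 y = 2 y \left(-7 + y\right)$)
$G{\left(c,b \right)} = 15 + b$ ($G{\left(c,b \right)} = b + 15 = 15 + b$)
$\left(75 + O{\left(-7 \right)}\right) \left(-236 + G{\left(9,-2 \right)}\right) = \left(75 + 2 \left(-7\right) \left(-7 - 7\right)\right) \left(-236 + \left(15 - 2\right)\right) = \left(75 + 2 \left(-7\right) \left(-14\right)\right) \left(-236 + 13\right) = \left(75 + 196\right) \left(-223\right) = 271 \left(-223\right) = -60433$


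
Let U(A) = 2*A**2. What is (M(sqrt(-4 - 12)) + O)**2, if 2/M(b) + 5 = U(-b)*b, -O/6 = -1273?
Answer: 15708093178787088/269255281 + 64169949184*I/269255281 ≈ 5.8339e+7 + 238.32*I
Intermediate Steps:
O = 7638 (O = -6*(-1273) = 7638)
M(b) = 2/(-5 + 2*b**3) (M(b) = 2/(-5 + (2*(-b)**2)*b) = 2/(-5 + (2*b**2)*b) = 2/(-5 + 2*b**3))
(M(sqrt(-4 - 12)) + O)**2 = (2/(-5 + 2*(sqrt(-4 - 12))**3) + 7638)**2 = (2/(-5 + 2*(sqrt(-16))**3) + 7638)**2 = (2/(-5 + 2*(4*I)**3) + 7638)**2 = (2/(-5 + 2*(-64*I)) + 7638)**2 = (2/(-5 - 128*I) + 7638)**2 = (2*((-5 + 128*I)/16409) + 7638)**2 = (2*(-5 + 128*I)/16409 + 7638)**2 = (7638 + 2*(-5 + 128*I)/16409)**2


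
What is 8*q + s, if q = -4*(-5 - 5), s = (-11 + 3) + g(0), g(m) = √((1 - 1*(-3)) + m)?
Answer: 314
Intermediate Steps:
g(m) = √(4 + m) (g(m) = √((1 + 3) + m) = √(4 + m))
s = -6 (s = (-11 + 3) + √(4 + 0) = -8 + √4 = -8 + 2 = -6)
q = 40 (q = -4*(-10) = 40)
8*q + s = 8*40 - 6 = 320 - 6 = 314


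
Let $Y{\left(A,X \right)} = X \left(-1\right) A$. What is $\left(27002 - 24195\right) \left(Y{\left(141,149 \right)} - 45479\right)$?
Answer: $-186631816$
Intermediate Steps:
$Y{\left(A,X \right)} = - A X$ ($Y{\left(A,X \right)} = - X A = - A X$)
$\left(27002 - 24195\right) \left(Y{\left(141,149 \right)} - 45479\right) = \left(27002 - 24195\right) \left(\left(-1\right) 141 \cdot 149 - 45479\right) = 2807 \left(-21009 - 45479\right) = 2807 \left(-66488\right) = -186631816$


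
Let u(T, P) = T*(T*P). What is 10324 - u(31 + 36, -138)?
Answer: 629806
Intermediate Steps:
u(T, P) = P*T² (u(T, P) = T*(P*T) = P*T²)
10324 - u(31 + 36, -138) = 10324 - (-138)*(31 + 36)² = 10324 - (-138)*67² = 10324 - (-138)*4489 = 10324 - 1*(-619482) = 10324 + 619482 = 629806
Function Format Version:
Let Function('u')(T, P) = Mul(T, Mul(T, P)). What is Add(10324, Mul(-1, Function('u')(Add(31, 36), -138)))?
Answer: 629806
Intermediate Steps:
Function('u')(T, P) = Mul(P, Pow(T, 2)) (Function('u')(T, P) = Mul(T, Mul(P, T)) = Mul(P, Pow(T, 2)))
Add(10324, Mul(-1, Function('u')(Add(31, 36), -138))) = Add(10324, Mul(-1, Mul(-138, Pow(Add(31, 36), 2)))) = Add(10324, Mul(-1, Mul(-138, Pow(67, 2)))) = Add(10324, Mul(-1, Mul(-138, 4489))) = Add(10324, Mul(-1, -619482)) = Add(10324, 619482) = 629806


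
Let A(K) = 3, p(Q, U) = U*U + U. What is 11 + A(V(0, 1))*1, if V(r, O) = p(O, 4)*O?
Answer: 14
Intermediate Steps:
p(Q, U) = U + U² (p(Q, U) = U² + U = U + U²)
V(r, O) = 20*O (V(r, O) = (4*(1 + 4))*O = (4*5)*O = 20*O)
11 + A(V(0, 1))*1 = 11 + 3*1 = 11 + 3 = 14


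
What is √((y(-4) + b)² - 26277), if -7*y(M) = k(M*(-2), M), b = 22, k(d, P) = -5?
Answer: 2*I*√315573/7 ≈ 160.5*I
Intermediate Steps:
y(M) = 5/7 (y(M) = -⅐*(-5) = 5/7)
√((y(-4) + b)² - 26277) = √((5/7 + 22)² - 26277) = √((159/7)² - 26277) = √(25281/49 - 26277) = √(-1262292/49) = 2*I*√315573/7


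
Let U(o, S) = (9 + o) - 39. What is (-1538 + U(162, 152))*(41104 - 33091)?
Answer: -11266278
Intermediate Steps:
U(o, S) = -30 + o
(-1538 + U(162, 152))*(41104 - 33091) = (-1538 + (-30 + 162))*(41104 - 33091) = (-1538 + 132)*8013 = -1406*8013 = -11266278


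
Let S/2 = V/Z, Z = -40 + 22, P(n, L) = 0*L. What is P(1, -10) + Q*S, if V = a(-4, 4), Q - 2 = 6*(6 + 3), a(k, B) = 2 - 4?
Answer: 112/9 ≈ 12.444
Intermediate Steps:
a(k, B) = -2
P(n, L) = 0
Z = -18
Q = 56 (Q = 2 + 6*(6 + 3) = 2 + 6*9 = 2 + 54 = 56)
V = -2
S = 2/9 (S = 2*(-2/(-18)) = 2*(-2*(-1/18)) = 2*(1/9) = 2/9 ≈ 0.22222)
P(1, -10) + Q*S = 0 + 56*(2/9) = 0 + 112/9 = 112/9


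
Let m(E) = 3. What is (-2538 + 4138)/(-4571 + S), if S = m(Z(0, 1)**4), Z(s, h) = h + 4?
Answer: -200/571 ≈ -0.35026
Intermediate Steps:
Z(s, h) = 4 + h
S = 3
(-2538 + 4138)/(-4571 + S) = (-2538 + 4138)/(-4571 + 3) = 1600/(-4568) = 1600*(-1/4568) = -200/571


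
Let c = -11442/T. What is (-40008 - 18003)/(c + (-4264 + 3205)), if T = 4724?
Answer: 45673994/835693 ≈ 54.654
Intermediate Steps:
c = -5721/2362 (c = -11442/4724 = -11442*1/4724 = -5721/2362 ≈ -2.4221)
(-40008 - 18003)/(c + (-4264 + 3205)) = (-40008 - 18003)/(-5721/2362 + (-4264 + 3205)) = -58011/(-5721/2362 - 1059) = -58011/(-2507079/2362) = -58011*(-2362/2507079) = 45673994/835693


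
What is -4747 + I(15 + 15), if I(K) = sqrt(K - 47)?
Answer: -4747 + I*sqrt(17) ≈ -4747.0 + 4.1231*I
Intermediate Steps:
I(K) = sqrt(-47 + K)
-4747 + I(15 + 15) = -4747 + sqrt(-47 + (15 + 15)) = -4747 + sqrt(-47 + 30) = -4747 + sqrt(-17) = -4747 + I*sqrt(17)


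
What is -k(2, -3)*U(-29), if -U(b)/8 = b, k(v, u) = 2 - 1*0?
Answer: -464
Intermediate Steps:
k(v, u) = 2 (k(v, u) = 2 + 0 = 2)
U(b) = -8*b
-k(2, -3)*U(-29) = -2*(-8*(-29)) = -2*232 = -1*464 = -464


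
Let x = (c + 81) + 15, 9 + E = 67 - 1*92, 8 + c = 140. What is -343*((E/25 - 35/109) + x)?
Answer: -211534617/2725 ≈ -77627.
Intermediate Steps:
c = 132 (c = -8 + 140 = 132)
E = -34 (E = -9 + (67 - 1*92) = -9 + (67 - 92) = -9 - 25 = -34)
x = 228 (x = (132 + 81) + 15 = 213 + 15 = 228)
-343*((E/25 - 35/109) + x) = -343*((-34/25 - 35/109) + 228) = -343*(-4581/2725 + 228) = -343*616719/2725 = -211534617/2725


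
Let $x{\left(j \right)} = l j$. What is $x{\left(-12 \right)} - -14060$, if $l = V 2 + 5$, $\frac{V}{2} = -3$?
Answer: $14144$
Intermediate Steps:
$V = -6$ ($V = 2 \left(-3\right) = -6$)
$l = -7$ ($l = \left(-6\right) 2 + 5 = -12 + 5 = -7$)
$x{\left(j \right)} = - 7 j$
$x{\left(-12 \right)} - -14060 = \left(-7\right) \left(-12\right) - -14060 = 84 + 14060 = 14144$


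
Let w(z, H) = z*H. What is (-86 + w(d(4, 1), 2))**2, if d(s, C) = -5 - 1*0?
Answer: 9216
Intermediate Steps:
d(s, C) = -5 (d(s, C) = -5 + 0 = -5)
w(z, H) = H*z
(-86 + w(d(4, 1), 2))**2 = (-86 + 2*(-5))**2 = (-86 - 10)**2 = (-96)**2 = 9216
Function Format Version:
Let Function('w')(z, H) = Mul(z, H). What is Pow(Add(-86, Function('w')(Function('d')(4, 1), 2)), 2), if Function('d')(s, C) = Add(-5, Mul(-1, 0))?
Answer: 9216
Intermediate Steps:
Function('d')(s, C) = -5 (Function('d')(s, C) = Add(-5, 0) = -5)
Function('w')(z, H) = Mul(H, z)
Pow(Add(-86, Function('w')(Function('d')(4, 1), 2)), 2) = Pow(Add(-86, Mul(2, -5)), 2) = Pow(Add(-86, -10), 2) = Pow(-96, 2) = 9216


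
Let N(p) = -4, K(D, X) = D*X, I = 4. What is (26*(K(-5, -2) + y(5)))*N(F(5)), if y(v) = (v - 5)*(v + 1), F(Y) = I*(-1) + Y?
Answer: -1040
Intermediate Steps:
F(Y) = -4 + Y (F(Y) = 4*(-1) + Y = -4 + Y)
y(v) = (1 + v)*(-5 + v) (y(v) = (-5 + v)*(1 + v) = (1 + v)*(-5 + v))
(26*(K(-5, -2) + y(5)))*N(F(5)) = (26*(-5*(-2) + (-5 + 5² - 4*5)))*(-4) = (26*(10 + (-5 + 25 - 20)))*(-4) = (26*(10 + 0))*(-4) = (26*10)*(-4) = 260*(-4) = -1040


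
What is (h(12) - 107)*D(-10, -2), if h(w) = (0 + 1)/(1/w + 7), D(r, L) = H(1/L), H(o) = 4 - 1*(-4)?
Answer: -72664/85 ≈ -854.87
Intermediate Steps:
H(o) = 8 (H(o) = 4 + 4 = 8)
D(r, L) = 8
h(w) = 1/(7 + 1/w)
(h(12) - 107)*D(-10, -2) = (12/(1 + 7*12) - 107)*8 = (12/(1 + 84) - 107)*8 = (12/85 - 107)*8 = -9083/85*8 = -72664/85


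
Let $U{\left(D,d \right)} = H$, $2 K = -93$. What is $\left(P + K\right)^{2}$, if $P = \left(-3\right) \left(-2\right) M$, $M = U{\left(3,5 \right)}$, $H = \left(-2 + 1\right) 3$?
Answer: $\frac{16641}{4} \approx 4160.3$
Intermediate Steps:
$K = - \frac{93}{2}$ ($K = \frac{1}{2} \left(-93\right) = - \frac{93}{2} \approx -46.5$)
$H = -3$ ($H = \left(-1\right) 3 = -3$)
$U{\left(D,d \right)} = -3$
$M = -3$
$P = -18$ ($P = \left(-3\right) \left(-2\right) \left(-3\right) = 6 \left(-3\right) = -18$)
$\left(P + K\right)^{2} = \left(-18 - \frac{93}{2}\right)^{2} = \left(- \frac{129}{2}\right)^{2} = \frac{16641}{4}$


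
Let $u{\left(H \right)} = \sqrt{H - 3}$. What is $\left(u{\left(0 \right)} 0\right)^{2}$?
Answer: $0$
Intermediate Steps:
$u{\left(H \right)} = \sqrt{-3 + H}$
$\left(u{\left(0 \right)} 0\right)^{2} = \left(\sqrt{-3 + 0} \cdot 0\right)^{2} = \left(\sqrt{-3} \cdot 0\right)^{2} = \left(i \sqrt{3} \cdot 0\right)^{2} = 0^{2} = 0$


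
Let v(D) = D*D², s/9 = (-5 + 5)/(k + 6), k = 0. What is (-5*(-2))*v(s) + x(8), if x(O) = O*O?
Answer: 64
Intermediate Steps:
s = 0 (s = 9*((-5 + 5)/(0 + 6)) = 9*(0/6) = 9*(0*(⅙)) = 9*0 = 0)
v(D) = D³
x(O) = O²
(-5*(-2))*v(s) + x(8) = -5*(-2)*0³ + 8² = 10*0 + 64 = 0 + 64 = 64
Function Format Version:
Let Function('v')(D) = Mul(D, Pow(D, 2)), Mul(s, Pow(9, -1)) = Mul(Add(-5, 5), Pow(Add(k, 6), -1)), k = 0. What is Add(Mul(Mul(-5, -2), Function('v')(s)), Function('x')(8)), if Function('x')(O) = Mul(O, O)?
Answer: 64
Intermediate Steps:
s = 0 (s = Mul(9, Mul(Add(-5, 5), Pow(Add(0, 6), -1))) = Mul(9, Mul(0, Pow(6, -1))) = Mul(9, Mul(0, Rational(1, 6))) = Mul(9, 0) = 0)
Function('v')(D) = Pow(D, 3)
Function('x')(O) = Pow(O, 2)
Add(Mul(Mul(-5, -2), Function('v')(s)), Function('x')(8)) = Add(Mul(Mul(-5, -2), Pow(0, 3)), Pow(8, 2)) = Add(Mul(10, 0), 64) = Add(0, 64) = 64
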